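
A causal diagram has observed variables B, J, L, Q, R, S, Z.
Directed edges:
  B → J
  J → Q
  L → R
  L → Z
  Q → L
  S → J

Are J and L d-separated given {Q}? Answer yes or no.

Bayes-Ball from J | {Q} reaches {B,S}.
L ∉ reach(J|{Q}) ⇒ J ⊥ L | {Q}.

Yes — J ⊥ L | {Q}.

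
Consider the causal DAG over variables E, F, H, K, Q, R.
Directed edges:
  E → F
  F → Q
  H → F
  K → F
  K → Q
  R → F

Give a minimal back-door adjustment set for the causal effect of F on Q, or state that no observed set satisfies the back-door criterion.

F→Q: minimal back-door set {K}.

desc(F)\{F}={Q}; candidates ⊆ {E,H,K,R}.
size 0: {}; under {} F still reaches {E,H,K,Q,R} ∋ Q.
{K}: F⊥Q given {K} in G with F→· removed — back-door holds.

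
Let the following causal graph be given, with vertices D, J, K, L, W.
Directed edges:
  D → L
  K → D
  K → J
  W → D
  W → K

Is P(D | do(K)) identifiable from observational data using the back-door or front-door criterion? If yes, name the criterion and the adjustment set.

desc(K)\{K}={D,J,L}; candidates ⊆ {W}.
size 0: {}; under {} K still reaches {D,L,W} ∋ D.
{W}: K⊥D given {W} in G with K→· removed — back-door holds.
P(D|do(K)) = Σ_{W} P(D|K,W)·P(W).

P(D|do(K)): backdoor, adjust for {W}.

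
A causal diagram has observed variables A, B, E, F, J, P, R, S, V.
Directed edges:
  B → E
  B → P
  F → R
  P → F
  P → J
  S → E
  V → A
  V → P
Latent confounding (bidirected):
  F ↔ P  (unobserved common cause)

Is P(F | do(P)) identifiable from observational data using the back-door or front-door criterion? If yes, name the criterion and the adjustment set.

P(F|do(P)): not identifiable (no BD/FD set).

desc(P)\{P}={F,J,R}; candidates ⊆ {A,B,E,S,V}.
P↔F: latent back-door arc(s) into P.
size 0: {}; under {} P still reaches {A,B,E,F,R,V} ∋ F.
size 1: {A}, {B}, {E} …(+2); under {A} P still reaches {B,E,F,R,V} ∋ F.
size 2: {A,B}, {A,E}, {A,S} …(+7); under {A,B} P still reaches {F,R,V} ∋ F.
P↔F cannot be blocked by any observed set — no back-door set.
No mediator lies on a directed P→…→F path.
Neither criterion identifies P(F|do(P)) in this graph.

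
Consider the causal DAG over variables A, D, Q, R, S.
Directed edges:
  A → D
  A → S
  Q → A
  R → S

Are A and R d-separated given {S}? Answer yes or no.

Bayes-Ball from A | {S} reaches {D,Q,R}.
R ∈ reach(A|{S}) ⇒ A ⊥̸ R | {S}.

No — A and R are d-connected given {S}.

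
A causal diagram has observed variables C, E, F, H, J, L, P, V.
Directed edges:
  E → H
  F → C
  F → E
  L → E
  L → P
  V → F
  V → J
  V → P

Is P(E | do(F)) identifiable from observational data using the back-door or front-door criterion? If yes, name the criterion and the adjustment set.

P(E|do(F)): backdoor, adjust for ∅.

desc(F)\{F}={C,E,H}; candidates ⊆ {J,L,P,V}.
∅: F⊥E given ∅ in G with F→· removed — back-door holds.
P(E|do(F)) = P(E|F) — no adjustment needed.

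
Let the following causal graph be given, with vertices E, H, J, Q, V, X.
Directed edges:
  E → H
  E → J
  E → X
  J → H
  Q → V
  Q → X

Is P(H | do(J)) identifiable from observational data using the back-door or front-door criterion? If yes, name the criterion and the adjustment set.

P(H|do(J)): backdoor, adjust for {E}.

desc(J)\{J}={H}; candidates ⊆ {E,Q,V,X}.
size 0: {}; under {} J still reaches {E,H,X} ∋ H.
{E}: J⊥H given {E} in G with J→· removed — back-door holds.
P(H|do(J)) = Σ_{E} P(H|J,E)·P(E).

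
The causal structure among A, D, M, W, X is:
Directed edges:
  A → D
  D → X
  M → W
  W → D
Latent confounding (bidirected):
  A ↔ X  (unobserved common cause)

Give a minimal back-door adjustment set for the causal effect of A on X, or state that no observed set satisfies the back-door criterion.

desc(A)\{A}={D,X}; candidates ⊆ {M,W}.
A↔X: latent back-door arc(s) into A.
size 0: {}; under {} A still reaches {X} ∋ X.
size 1: {M}, {W}; under {M} A still reaches {X} ∋ X.
size 2: {M,W}; under {M,W} A still reaches {X} ∋ X.
A↔X cannot be blocked by any observed set — no back-door set.

A→X: no observed back-door set.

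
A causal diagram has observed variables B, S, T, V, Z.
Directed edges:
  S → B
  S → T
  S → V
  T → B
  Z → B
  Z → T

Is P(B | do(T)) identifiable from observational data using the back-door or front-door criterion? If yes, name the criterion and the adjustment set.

P(B|do(T)): backdoor, adjust for {S, Z}.

desc(T)\{T}={B}; candidates ⊆ {S,V,Z}.
size 0: {}; under {} T still reaches {B,S,V,Z} ∋ B.
size 1: {S}, {V}, {Z}; under {S} T still reaches {B,Z} ∋ B.
{S,Z}: T⊥B given {S,Z} in G with T→· removed — back-door holds.
P(B|do(T)) = Σ_{S,Z} P(B|T,S,Z)·P(S,Z).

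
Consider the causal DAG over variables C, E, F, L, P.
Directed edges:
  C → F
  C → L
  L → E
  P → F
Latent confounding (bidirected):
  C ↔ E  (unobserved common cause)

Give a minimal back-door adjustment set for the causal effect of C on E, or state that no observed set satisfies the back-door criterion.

C→E: no observed back-door set.

desc(C)\{C}={E,F,L}; candidates ⊆ {P}.
C↔E: latent back-door arc(s) into C.
size 0: {}; under {} C still reaches {E} ∋ E.
size 1: {P}; under {P} C still reaches {E} ∋ E.
C↔E cannot be blocked by any observed set — no back-door set.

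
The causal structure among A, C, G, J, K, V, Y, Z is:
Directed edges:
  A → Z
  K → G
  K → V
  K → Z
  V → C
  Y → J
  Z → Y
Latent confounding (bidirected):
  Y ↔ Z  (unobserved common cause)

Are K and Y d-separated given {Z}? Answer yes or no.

Bayes-Ball from K | {Z} reaches {A,C,G,J,V,Y}.
Y ∈ reach(K|{Z}) ⇒ K ⊥̸ Y | {Z}.

No — K and Y are d-connected given {Z}.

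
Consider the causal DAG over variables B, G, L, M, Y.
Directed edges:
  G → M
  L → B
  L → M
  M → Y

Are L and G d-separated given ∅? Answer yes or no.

Yes — L ⊥ G | ∅.

Bayes-Ball from L | ∅ reaches {B,M,Y}.
G ∉ reach(L|∅) ⇒ L ⊥ G | ∅.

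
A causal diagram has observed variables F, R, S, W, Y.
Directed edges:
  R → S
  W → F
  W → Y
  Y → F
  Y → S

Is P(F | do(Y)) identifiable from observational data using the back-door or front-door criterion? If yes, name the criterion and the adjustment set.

P(F|do(Y)): backdoor, adjust for {W}.

desc(Y)\{Y}={F,S}; candidates ⊆ {R,W}.
size 0: {}; under {} Y still reaches {F,W} ∋ F.
{W}: Y⊥F given {W} in G with Y→· removed — back-door holds.
P(F|do(Y)) = Σ_{W} P(F|Y,W)·P(W).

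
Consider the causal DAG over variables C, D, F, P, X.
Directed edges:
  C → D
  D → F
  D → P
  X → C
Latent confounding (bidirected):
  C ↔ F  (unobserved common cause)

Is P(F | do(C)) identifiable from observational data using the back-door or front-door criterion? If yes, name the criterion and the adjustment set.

desc(C)\{C}={D,F,P}; candidates ⊆ {X}.
C↔F: latent back-door arc(s) into C.
size 0: {}; under {} C still reaches {F,X} ∋ F.
size 1: {X}; under {X} C still reaches {F} ∋ F.
C↔F cannot be blocked by any observed set — no back-door set.
{D}: (i) intercepts every directed C→F path; (ii) no back-door C→{D}; (iii) {C} blocks every back-door {D}→F. Front-door holds.
P(F|do(C)) = Σ_{D} P(D|C) Σ_{C'} P(F|D,C')P(C').

P(F|do(C)): frontdoor, adjust for {D}.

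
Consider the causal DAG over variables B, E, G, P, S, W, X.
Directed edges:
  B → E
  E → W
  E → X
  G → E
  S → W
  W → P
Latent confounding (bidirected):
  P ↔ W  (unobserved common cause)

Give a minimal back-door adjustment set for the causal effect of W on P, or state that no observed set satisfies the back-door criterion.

desc(W)\{W}={P}; candidates ⊆ {B,E,G,S,X}.
W↔P: latent back-door arc(s) into W.
size 0: {}; under {} W still reaches {B,E,G,P,S,X} ∋ P.
size 1: {B}, {E}, {G} …(+2); under {B} W still reaches {E,G,P,S,X} ∋ P.
size 2: {B,E}, {B,G}, {B,S} …(+7); under {B,E} W still reaches {P,S} ∋ P.
W↔P cannot be blocked by any observed set — no back-door set.

W→P: no observed back-door set.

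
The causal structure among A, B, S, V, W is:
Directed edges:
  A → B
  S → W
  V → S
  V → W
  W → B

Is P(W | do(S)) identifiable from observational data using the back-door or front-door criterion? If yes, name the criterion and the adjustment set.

desc(S)\{S}={B,W}; candidates ⊆ {A,V}.
size 0: {}; under {} S still reaches {B,V,W} ∋ W.
{V}: S⊥W given {V} in G with S→· removed — back-door holds.
P(W|do(S)) = Σ_{V} P(W|S,V)·P(V).

P(W|do(S)): backdoor, adjust for {V}.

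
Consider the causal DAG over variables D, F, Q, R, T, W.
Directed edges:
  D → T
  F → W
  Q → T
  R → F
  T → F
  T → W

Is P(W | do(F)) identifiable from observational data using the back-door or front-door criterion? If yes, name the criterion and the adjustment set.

desc(F)\{F}={W}; candidates ⊆ {D,Q,R,T}.
size 0: {}; under {} F still reaches {D,Q,R,T,W} ∋ W.
{T}: F⊥W given {T} in G with F→· removed — back-door holds.
P(W|do(F)) = Σ_{T} P(W|F,T)·P(T).

P(W|do(F)): backdoor, adjust for {T}.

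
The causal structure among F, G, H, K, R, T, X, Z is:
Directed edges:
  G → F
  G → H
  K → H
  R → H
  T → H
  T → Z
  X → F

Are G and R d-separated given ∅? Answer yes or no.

Yes — G ⊥ R | ∅.

Bayes-Ball from G | ∅ reaches {F,H}.
R ∉ reach(G|∅) ⇒ G ⊥ R | ∅.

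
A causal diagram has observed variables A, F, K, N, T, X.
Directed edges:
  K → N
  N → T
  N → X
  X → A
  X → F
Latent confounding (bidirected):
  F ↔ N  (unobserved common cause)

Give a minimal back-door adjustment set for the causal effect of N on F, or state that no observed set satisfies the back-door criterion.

desc(N)\{N}={A,F,T,X}; candidates ⊆ {K}.
N↔F: latent back-door arc(s) into N.
size 0: {}; under {} N still reaches {F,K} ∋ F.
size 1: {K}; under {K} N still reaches {F} ∋ F.
N↔F cannot be blocked by any observed set — no back-door set.

N→F: no observed back-door set.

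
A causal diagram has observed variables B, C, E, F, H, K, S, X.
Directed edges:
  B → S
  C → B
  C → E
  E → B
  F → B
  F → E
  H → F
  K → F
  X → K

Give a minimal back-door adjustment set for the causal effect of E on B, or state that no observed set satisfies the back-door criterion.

E→B: minimal back-door set {C, F}.

desc(E)\{E}={B,S}; candidates ⊆ {C,F,H,K,X}.
size 0: {}; under {} E still reaches {B,C,F,H,K,S,X} ∋ B.
size 1: {C}, {F}, {H} …(+2); under {C} E still reaches {B,F,H,K,S,X} ∋ B.
{C,F}: E⊥B given {C,F} in G with E→· removed — back-door holds.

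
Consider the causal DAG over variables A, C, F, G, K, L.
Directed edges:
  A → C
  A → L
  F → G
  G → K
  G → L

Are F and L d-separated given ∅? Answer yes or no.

No — F and L are d-connected given ∅.

Bayes-Ball from F | ∅ reaches {G,K,L}.
L ∈ reach(F|∅) ⇒ F ⊥̸ L | ∅.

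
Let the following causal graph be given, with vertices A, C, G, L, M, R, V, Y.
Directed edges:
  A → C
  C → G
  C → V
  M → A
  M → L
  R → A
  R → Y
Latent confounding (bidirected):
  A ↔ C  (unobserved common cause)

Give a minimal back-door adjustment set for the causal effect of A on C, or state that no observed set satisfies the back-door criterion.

desc(A)\{A}={C,G,V}; candidates ⊆ {L,M,R,Y}.
A↔C: latent back-door arc(s) into A.
size 0: {}; under {} A still reaches {C,G,L,M,R,V,Y} ∋ C.
size 1: {L}, {M}, {R} …(+1); under {L} A still reaches {C,G,M,R,V,Y} ∋ C.
size 2: {L,M}, {L,R}, {L,Y} …(+3); under {L,M} A still reaches {C,G,R,V,Y} ∋ C.
A↔C cannot be blocked by any observed set — no back-door set.

A→C: no observed back-door set.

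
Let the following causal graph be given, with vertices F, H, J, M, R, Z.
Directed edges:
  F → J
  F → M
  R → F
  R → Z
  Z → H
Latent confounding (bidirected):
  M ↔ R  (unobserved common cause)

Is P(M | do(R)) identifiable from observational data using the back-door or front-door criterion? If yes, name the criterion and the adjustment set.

desc(R)\{R}={F,H,J,M,Z}; candidates ⊆ {—}.
R↔M: latent back-door arc(s) into R.
size 0: {}; under {} R still reaches {M} ∋ M.
R↔M cannot be blocked by any observed set — no back-door set.
{F}: (i) intercepts every directed R→M path; (ii) no back-door R→{F}; (iii) {R} blocks every back-door {F}→M. Front-door holds.
P(M|do(R)) = Σ_{F} P(F|R) Σ_{R'} P(M|F,R')P(R').

P(M|do(R)): frontdoor, adjust for {F}.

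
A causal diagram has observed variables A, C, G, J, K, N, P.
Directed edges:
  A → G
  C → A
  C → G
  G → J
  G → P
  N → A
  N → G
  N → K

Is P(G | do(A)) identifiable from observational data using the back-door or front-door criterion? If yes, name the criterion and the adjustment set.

P(G|do(A)): backdoor, adjust for {C, N}.

desc(A)\{A}={G,J,P}; candidates ⊆ {C,K,N}.
size 0: {}; under {} A still reaches {C,G,J,K,N,P} ∋ G.
size 1: {C}, {K}, {N}; under {C} A still reaches {G,J,K,N,P} ∋ G.
{C,N}: A⊥G given {C,N} in G with A→· removed — back-door holds.
P(G|do(A)) = Σ_{C,N} P(G|A,C,N)·P(C,N).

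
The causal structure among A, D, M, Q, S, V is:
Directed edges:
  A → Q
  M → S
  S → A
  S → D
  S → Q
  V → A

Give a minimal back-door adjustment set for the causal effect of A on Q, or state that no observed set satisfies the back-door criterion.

desc(A)\{A}={Q}; candidates ⊆ {D,M,S,V}.
size 0: {}; under {} A still reaches {D,M,Q,S,V} ∋ Q.
{S}: A⊥Q given {S} in G with A→· removed — back-door holds.

A→Q: minimal back-door set {S}.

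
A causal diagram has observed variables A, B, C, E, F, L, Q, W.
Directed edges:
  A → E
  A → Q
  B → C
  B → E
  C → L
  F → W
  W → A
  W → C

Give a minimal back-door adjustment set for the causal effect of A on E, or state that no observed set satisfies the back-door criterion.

A→E: minimal back-door set ∅.

desc(A)\{A}={E,Q}; candidates ⊆ {B,C,F,L,W}.
∅: A⊥E given ∅ in G with A→· removed — back-door holds.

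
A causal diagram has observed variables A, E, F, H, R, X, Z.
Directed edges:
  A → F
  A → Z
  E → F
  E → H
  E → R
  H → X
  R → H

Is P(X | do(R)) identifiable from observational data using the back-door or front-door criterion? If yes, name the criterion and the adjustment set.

desc(R)\{R}={H,X}; candidates ⊆ {A,E,F,Z}.
size 0: {}; under {} R still reaches {E,F,H,X} ∋ X.
{E}: R⊥X given {E} in G with R→· removed — back-door holds.
P(X|do(R)) = Σ_{E} P(X|R,E)·P(E).

P(X|do(R)): backdoor, adjust for {E}.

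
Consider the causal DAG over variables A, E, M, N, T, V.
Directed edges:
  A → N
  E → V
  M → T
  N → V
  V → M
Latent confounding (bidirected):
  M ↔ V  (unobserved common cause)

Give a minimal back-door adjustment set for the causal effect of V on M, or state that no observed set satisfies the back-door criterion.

V→M: no observed back-door set.

desc(V)\{V}={M,T}; candidates ⊆ {A,E,N}.
V↔M: latent back-door arc(s) into V.
size 0: {}; under {} V still reaches {A,E,M,N,T} ∋ M.
size 1: {A}, {E}, {N}; under {A} V still reaches {E,M,N,T} ∋ M.
size 2: {A,E}, {A,N}, {E,N}; under {A,E} V still reaches {M,N,T} ∋ M.
V↔M cannot be blocked by any observed set — no back-door set.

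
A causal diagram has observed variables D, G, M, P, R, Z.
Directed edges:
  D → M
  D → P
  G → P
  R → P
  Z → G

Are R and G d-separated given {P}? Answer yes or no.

Bayes-Ball from R | {P} reaches {D,G,M,Z}.
G ∈ reach(R|{P}) ⇒ R ⊥̸ G | {P}.

No — R and G are d-connected given {P}.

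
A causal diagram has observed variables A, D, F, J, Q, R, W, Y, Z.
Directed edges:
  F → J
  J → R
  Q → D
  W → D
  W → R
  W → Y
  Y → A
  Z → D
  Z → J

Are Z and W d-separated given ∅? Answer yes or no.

Yes — Z ⊥ W | ∅.

Bayes-Ball from Z | ∅ reaches {D,J,R}.
W ∉ reach(Z|∅) ⇒ Z ⊥ W | ∅.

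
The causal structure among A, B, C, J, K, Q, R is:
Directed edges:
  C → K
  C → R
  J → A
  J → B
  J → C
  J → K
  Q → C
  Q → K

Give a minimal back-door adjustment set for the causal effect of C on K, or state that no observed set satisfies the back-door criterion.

desc(C)\{C}={K,R}; candidates ⊆ {A,B,J,Q}.
size 0: {}; under {} C still reaches {A,B,J,K,Q} ∋ K.
size 1: {A}, {B}, {J} …(+1); under {A} C still reaches {B,J,K,Q} ∋ K.
{J,Q}: C⊥K given {J,Q} in G with C→· removed — back-door holds.

C→K: minimal back-door set {J, Q}.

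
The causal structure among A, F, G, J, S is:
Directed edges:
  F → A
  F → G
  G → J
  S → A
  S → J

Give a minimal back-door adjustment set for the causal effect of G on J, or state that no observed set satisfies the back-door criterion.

desc(G)\{G}={J}; candidates ⊆ {A,F,S}.
∅: G⊥J given ∅ in G with G→· removed — back-door holds.

G→J: minimal back-door set ∅.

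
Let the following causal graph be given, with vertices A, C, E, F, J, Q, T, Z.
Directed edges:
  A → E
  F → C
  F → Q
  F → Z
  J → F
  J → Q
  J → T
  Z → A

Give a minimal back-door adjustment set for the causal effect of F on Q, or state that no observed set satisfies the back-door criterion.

F→Q: minimal back-door set {J}.

desc(F)\{F}={A,C,E,Q,Z}; candidates ⊆ {J,T}.
size 0: {}; under {} F still reaches {J,Q,T} ∋ Q.
{J}: F⊥Q given {J} in G with F→· removed — back-door holds.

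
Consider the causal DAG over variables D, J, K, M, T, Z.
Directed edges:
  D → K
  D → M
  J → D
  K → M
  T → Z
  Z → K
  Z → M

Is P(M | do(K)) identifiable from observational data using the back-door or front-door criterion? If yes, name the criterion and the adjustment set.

desc(K)\{K}={M}; candidates ⊆ {D,J,T,Z}.
size 0: {}; under {} K still reaches {D,J,M,T,Z} ∋ M.
size 1: {D}, {J}, {T} …(+1); under {D} K still reaches {M,T,Z} ∋ M.
{D,Z}: K⊥M given {D,Z} in G with K→· removed — back-door holds.
P(M|do(K)) = Σ_{D,Z} P(M|K,D,Z)·P(D,Z).

P(M|do(K)): backdoor, adjust for {D, Z}.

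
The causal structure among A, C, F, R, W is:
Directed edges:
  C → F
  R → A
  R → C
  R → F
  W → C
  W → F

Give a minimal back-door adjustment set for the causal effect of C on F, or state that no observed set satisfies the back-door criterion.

desc(C)\{C}={F}; candidates ⊆ {A,R,W}.
size 0: {}; under {} C still reaches {A,F,R,W} ∋ F.
size 1: {A}, {R}, {W}; under {A} C still reaches {F,R,W} ∋ F.
{R,W}: C⊥F given {R,W} in G with C→· removed — back-door holds.

C→F: minimal back-door set {R, W}.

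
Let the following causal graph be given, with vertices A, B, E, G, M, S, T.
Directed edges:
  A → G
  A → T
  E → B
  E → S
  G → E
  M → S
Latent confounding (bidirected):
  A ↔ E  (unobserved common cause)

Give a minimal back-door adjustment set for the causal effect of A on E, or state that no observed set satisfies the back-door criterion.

desc(A)\{A}={B,E,G,S,T}; candidates ⊆ {M}.
A↔E: latent back-door arc(s) into A.
size 0: {}; under {} A still reaches {B,E,S} ∋ E.
size 1: {M}; under {M} A still reaches {B,E,S} ∋ E.
A↔E cannot be blocked by any observed set — no back-door set.

A→E: no observed back-door set.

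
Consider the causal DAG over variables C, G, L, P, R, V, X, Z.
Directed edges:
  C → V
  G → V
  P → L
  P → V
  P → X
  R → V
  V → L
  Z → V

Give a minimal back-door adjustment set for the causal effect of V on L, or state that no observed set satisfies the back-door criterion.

desc(V)\{V}={L}; candidates ⊆ {C,G,P,R,X,Z}.
size 0: {}; under {} V still reaches {C,G,L,P,R,X,Z} ∋ L.
{P}: V⊥L given {P} in G with V→· removed — back-door holds.

V→L: minimal back-door set {P}.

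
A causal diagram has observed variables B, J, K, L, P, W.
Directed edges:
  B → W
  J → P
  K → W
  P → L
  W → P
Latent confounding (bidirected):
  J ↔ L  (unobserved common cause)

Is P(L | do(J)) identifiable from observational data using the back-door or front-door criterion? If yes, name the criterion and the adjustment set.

P(L|do(J)): frontdoor, adjust for {P}.

desc(J)\{J}={L,P}; candidates ⊆ {B,K,W}.
J↔L: latent back-door arc(s) into J.
size 0: {}; under {} J still reaches {L} ∋ L.
size 1: {B}, {K}, {W}; under {B} J still reaches {L} ∋ L.
size 2: {B,K}, {B,W}, {K,W}; under {B,K} J still reaches {L} ∋ L.
J↔L cannot be blocked by any observed set — no back-door set.
{P}: (i) intercepts every directed J→L path; (ii) no back-door J→{P}; (iii) {J} blocks every back-door {P}→L. Front-door holds.
P(L|do(J)) = Σ_{P} P(P|J) Σ_{J'} P(L|P,J')P(J').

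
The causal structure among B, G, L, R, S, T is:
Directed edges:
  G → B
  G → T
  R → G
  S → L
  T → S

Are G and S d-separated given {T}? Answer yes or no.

Bayes-Ball from G | {T} reaches {B,R}.
S ∉ reach(G|{T}) ⇒ G ⊥ S | {T}.

Yes — G ⊥ S | {T}.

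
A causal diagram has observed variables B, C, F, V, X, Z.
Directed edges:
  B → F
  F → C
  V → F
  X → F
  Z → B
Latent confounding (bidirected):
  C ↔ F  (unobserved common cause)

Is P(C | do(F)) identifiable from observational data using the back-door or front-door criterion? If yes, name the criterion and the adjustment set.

desc(F)\{F}={C}; candidates ⊆ {B,V,X,Z}.
F↔C: latent back-door arc(s) into F.
size 0: {}; under {} F still reaches {B,C,V,X,Z} ∋ C.
size 1: {B}, {V}, {X} …(+1); under {B} F still reaches {C,V,X} ∋ C.
size 2: {B,V}, {B,X}, {B,Z} …(+3); under {B,V} F still reaches {C,X} ∋ C.
F↔C cannot be blocked by any observed set — no back-door set.
No mediator lies on a directed F→…→C path.
Neither criterion identifies P(C|do(F)) in this graph.

P(C|do(F)): not identifiable (no BD/FD set).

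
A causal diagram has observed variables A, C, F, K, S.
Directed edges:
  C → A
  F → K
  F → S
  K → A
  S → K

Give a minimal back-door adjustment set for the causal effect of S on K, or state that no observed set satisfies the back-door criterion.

S→K: minimal back-door set {F}.

desc(S)\{S}={A,K}; candidates ⊆ {C,F}.
size 0: {}; under {} S still reaches {A,F,K} ∋ K.
{F}: S⊥K given {F} in G with S→· removed — back-door holds.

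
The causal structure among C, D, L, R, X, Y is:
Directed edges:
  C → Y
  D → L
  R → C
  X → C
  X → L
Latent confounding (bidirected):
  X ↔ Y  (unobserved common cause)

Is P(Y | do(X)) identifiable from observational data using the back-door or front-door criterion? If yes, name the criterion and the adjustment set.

P(Y|do(X)): frontdoor, adjust for {C}.

desc(X)\{X}={C,L,Y}; candidates ⊆ {D,R}.
X↔Y: latent back-door arc(s) into X.
size 0: {}; under {} X still reaches {Y} ∋ Y.
size 1: {D}, {R}; under {D} X still reaches {Y} ∋ Y.
size 2: {D,R}; under {D,R} X still reaches {Y} ∋ Y.
X↔Y cannot be blocked by any observed set — no back-door set.
{C}: (i) intercepts every directed X→Y path; (ii) no back-door X→{C}; (iii) {X} blocks every back-door {C}→Y. Front-door holds.
P(Y|do(X)) = Σ_{C} P(C|X) Σ_{X'} P(Y|C,X')P(X').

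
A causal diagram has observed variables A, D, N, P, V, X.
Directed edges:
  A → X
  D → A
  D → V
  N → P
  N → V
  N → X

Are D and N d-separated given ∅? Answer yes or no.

Bayes-Ball from D | ∅ reaches {A,V,X}.
N ∉ reach(D|∅) ⇒ D ⊥ N | ∅.

Yes — D ⊥ N | ∅.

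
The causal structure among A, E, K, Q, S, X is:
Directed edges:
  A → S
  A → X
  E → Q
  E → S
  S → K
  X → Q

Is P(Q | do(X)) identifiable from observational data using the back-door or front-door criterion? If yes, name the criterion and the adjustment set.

P(Q|do(X)): backdoor, adjust for ∅.

desc(X)\{X}={Q}; candidates ⊆ {A,E,K,S}.
∅: X⊥Q given ∅ in G with X→· removed — back-door holds.
P(Q|do(X)) = P(Q|X) — no adjustment needed.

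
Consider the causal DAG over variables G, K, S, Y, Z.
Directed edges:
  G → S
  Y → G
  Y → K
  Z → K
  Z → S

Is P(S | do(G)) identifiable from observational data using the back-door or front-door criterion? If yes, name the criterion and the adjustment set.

P(S|do(G)): backdoor, adjust for ∅.

desc(G)\{G}={S}; candidates ⊆ {K,Y,Z}.
∅: G⊥S given ∅ in G with G→· removed — back-door holds.
P(S|do(G)) = P(S|G) — no adjustment needed.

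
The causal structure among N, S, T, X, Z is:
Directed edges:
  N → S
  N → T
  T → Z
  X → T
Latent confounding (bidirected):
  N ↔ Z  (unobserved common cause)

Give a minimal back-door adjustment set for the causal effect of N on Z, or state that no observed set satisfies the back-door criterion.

N→Z: no observed back-door set.

desc(N)\{N}={S,T,Z}; candidates ⊆ {X}.
N↔Z: latent back-door arc(s) into N.
size 0: {}; under {} N still reaches {Z} ∋ Z.
size 1: {X}; under {X} N still reaches {Z} ∋ Z.
N↔Z cannot be blocked by any observed set — no back-door set.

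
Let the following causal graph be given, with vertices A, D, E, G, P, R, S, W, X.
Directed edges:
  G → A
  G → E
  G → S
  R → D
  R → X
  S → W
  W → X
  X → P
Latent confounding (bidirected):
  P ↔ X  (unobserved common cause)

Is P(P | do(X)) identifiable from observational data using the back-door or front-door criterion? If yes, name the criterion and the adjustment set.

desc(X)\{X}={P}; candidates ⊆ {A,D,E,G,R,S,W}.
X↔P: latent back-door arc(s) into X.
size 0: {}; under {} X still reaches {A,D,E,G,P,R,S,W} ∋ P.
size 1: {A}, {D}, {E} …(+4); under {A} X still reaches {D,E,G,P,R,S,W} ∋ P.
size 2: {A,D}, {A,E}, {A,G} …(+18); under {A,D} X still reaches {E,G,P,R,S,W} ∋ P.
X↔P cannot be blocked by any observed set — no back-door set.
No mediator lies on a directed X→…→P path.
Neither criterion identifies P(P|do(X)) in this graph.

P(P|do(X)): not identifiable (no BD/FD set).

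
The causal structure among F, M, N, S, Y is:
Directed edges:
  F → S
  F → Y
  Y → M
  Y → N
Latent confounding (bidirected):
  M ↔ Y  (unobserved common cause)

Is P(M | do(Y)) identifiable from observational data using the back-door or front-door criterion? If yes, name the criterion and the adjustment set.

P(M|do(Y)): not identifiable (no BD/FD set).

desc(Y)\{Y}={M,N}; candidates ⊆ {F,S}.
Y↔M: latent back-door arc(s) into Y.
size 0: {}; under {} Y still reaches {F,M,S} ∋ M.
size 1: {F}, {S}; under {F} Y still reaches {M} ∋ M.
size 2: {F,S}; under {F,S} Y still reaches {M} ∋ M.
Y↔M cannot be blocked by any observed set — no back-door set.
No mediator lies on a directed Y→…→M path.
Neither criterion identifies P(M|do(Y)) in this graph.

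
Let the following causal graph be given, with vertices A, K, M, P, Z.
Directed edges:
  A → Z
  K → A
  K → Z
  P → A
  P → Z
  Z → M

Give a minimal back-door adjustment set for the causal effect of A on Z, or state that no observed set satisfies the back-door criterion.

A→Z: minimal back-door set {K, P}.

desc(A)\{A}={M,Z}; candidates ⊆ {K,P}.
size 0: {}; under {} A still reaches {K,M,P,Z} ∋ Z.
size 1: {K}, {P}; under {K} A still reaches {M,P,Z} ∋ Z.
{K,P}: A⊥Z given {K,P} in G with A→· removed — back-door holds.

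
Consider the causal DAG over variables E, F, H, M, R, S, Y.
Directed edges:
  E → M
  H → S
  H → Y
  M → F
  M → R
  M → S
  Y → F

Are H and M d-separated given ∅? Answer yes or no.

Bayes-Ball from H | ∅ reaches {F,S,Y}.
M ∉ reach(H|∅) ⇒ H ⊥ M | ∅.

Yes — H ⊥ M | ∅.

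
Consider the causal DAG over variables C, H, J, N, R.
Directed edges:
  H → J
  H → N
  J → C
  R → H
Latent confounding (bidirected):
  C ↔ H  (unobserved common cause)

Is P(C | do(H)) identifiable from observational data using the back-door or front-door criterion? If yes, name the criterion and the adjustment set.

desc(H)\{H}={C,J,N}; candidates ⊆ {R}.
H↔C: latent back-door arc(s) into H.
size 0: {}; under {} H still reaches {C,R} ∋ C.
size 1: {R}; under {R} H still reaches {C} ∋ C.
H↔C cannot be blocked by any observed set — no back-door set.
{J}: (i) intercepts every directed H→C path; (ii) no back-door H→{J}; (iii) {H} blocks every back-door {J}→C. Front-door holds.
P(C|do(H)) = Σ_{J} P(J|H) Σ_{H'} P(C|J,H')P(H').

P(C|do(H)): frontdoor, adjust for {J}.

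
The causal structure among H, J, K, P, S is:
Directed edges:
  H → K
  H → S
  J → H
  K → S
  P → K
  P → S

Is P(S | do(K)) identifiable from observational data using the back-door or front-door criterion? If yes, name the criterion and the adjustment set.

desc(K)\{K}={S}; candidates ⊆ {H,J,P}.
size 0: {}; under {} K still reaches {H,J,P,S} ∋ S.
size 1: {H}, {J}, {P}; under {H} K still reaches {P,S} ∋ S.
{H,P}: K⊥S given {H,P} in G with K→· removed — back-door holds.
P(S|do(K)) = Σ_{H,P} P(S|K,H,P)·P(H,P).

P(S|do(K)): backdoor, adjust for {H, P}.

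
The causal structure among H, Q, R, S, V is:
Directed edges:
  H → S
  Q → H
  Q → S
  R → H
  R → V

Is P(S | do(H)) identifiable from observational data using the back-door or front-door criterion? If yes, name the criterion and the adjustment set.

desc(H)\{H}={S}; candidates ⊆ {Q,R,V}.
size 0: {}; under {} H still reaches {Q,R,S,V} ∋ S.
{Q}: H⊥S given {Q} in G with H→· removed — back-door holds.
P(S|do(H)) = Σ_{Q} P(S|H,Q)·P(Q).

P(S|do(H)): backdoor, adjust for {Q}.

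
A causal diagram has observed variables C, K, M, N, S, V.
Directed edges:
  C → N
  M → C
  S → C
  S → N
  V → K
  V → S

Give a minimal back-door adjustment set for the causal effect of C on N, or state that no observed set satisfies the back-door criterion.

C→N: minimal back-door set {S}.

desc(C)\{C}={N}; candidates ⊆ {K,M,S,V}.
size 0: {}; under {} C still reaches {K,M,N,S,V} ∋ N.
{S}: C⊥N given {S} in G with C→· removed — back-door holds.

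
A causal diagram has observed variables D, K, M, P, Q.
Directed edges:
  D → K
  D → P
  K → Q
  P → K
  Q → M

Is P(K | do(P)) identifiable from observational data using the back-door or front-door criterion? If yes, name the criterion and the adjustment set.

P(K|do(P)): backdoor, adjust for {D}.

desc(P)\{P}={K,M,Q}; candidates ⊆ {D}.
size 0: {}; under {} P still reaches {D,K,M,Q} ∋ K.
{D}: P⊥K given {D} in G with P→· removed — back-door holds.
P(K|do(P)) = Σ_{D} P(K|P,D)·P(D).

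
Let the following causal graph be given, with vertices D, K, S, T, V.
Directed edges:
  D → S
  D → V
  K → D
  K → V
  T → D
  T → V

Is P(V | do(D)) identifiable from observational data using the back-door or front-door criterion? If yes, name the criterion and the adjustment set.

P(V|do(D)): backdoor, adjust for {K, T}.

desc(D)\{D}={S,V}; candidates ⊆ {K,T}.
size 0: {}; under {} D still reaches {K,T,V} ∋ V.
size 1: {K}, {T}; under {K} D still reaches {T,V} ∋ V.
{K,T}: D⊥V given {K,T} in G with D→· removed — back-door holds.
P(V|do(D)) = Σ_{K,T} P(V|D,K,T)·P(K,T).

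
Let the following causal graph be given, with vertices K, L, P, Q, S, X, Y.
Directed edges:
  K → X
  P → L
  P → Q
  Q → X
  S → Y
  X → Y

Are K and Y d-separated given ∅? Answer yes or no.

Bayes-Ball from K | ∅ reaches {X,Y}.
Y ∈ reach(K|∅) ⇒ K ⊥̸ Y | ∅.

No — K and Y are d-connected given ∅.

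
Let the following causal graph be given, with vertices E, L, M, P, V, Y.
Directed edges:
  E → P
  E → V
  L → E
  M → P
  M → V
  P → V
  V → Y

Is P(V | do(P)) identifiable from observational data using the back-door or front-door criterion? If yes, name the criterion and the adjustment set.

P(V|do(P)): backdoor, adjust for {E, M}.

desc(P)\{P}={V,Y}; candidates ⊆ {E,L,M}.
size 0: {}; under {} P still reaches {E,L,M,V,Y} ∋ V.
size 1: {E}, {L}, {M}; under {E} P still reaches {M,V,Y} ∋ V.
{E,M}: P⊥V given {E,M} in G with P→· removed — back-door holds.
P(V|do(P)) = Σ_{E,M} P(V|P,E,M)·P(E,M).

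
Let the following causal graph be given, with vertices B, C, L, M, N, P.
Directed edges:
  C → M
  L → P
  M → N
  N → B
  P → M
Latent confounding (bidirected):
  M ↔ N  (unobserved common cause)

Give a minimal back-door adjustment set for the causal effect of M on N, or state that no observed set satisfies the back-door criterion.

M→N: no observed back-door set.

desc(M)\{M}={B,N}; candidates ⊆ {C,L,P}.
M↔N: latent back-door arc(s) into M.
size 0: {}; under {} M still reaches {B,C,L,N,P} ∋ N.
size 1: {C}, {L}, {P}; under {C} M still reaches {B,L,N,P} ∋ N.
size 2: {C,L}, {C,P}, {L,P}; under {C,L} M still reaches {B,N,P} ∋ N.
M↔N cannot be blocked by any observed set — no back-door set.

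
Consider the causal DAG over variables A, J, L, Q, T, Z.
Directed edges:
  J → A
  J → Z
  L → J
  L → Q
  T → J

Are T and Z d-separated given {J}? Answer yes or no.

Bayes-Ball from T | {J} reaches {L,Q}.
Z ∉ reach(T|{J}) ⇒ T ⊥ Z | {J}.

Yes — T ⊥ Z | {J}.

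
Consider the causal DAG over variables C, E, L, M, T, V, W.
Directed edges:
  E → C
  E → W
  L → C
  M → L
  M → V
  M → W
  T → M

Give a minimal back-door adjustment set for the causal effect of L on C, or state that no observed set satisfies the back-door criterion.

desc(L)\{L}={C}; candidates ⊆ {E,M,T,V,W}.
∅: L⊥C given ∅ in G with L→· removed — back-door holds.

L→C: minimal back-door set ∅.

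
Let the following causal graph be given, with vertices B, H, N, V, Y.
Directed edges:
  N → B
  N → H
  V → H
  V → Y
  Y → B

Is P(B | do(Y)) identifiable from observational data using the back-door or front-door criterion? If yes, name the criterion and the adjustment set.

desc(Y)\{Y}={B}; candidates ⊆ {H,N,V}.
∅: Y⊥B given ∅ in G with Y→· removed — back-door holds.
P(B|do(Y)) = P(B|Y) — no adjustment needed.

P(B|do(Y)): backdoor, adjust for ∅.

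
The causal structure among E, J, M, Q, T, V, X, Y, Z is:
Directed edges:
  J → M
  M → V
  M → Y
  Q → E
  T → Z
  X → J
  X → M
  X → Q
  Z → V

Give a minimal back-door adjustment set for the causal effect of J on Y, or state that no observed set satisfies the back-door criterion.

J→Y: minimal back-door set {X}.

desc(J)\{J}={M,V,Y}; candidates ⊆ {E,Q,T,X,Z}.
size 0: {}; under {} J still reaches {E,M,Q,V,X,Y} ∋ Y.
{X}: J⊥Y given {X} in G with J→· removed — back-door holds.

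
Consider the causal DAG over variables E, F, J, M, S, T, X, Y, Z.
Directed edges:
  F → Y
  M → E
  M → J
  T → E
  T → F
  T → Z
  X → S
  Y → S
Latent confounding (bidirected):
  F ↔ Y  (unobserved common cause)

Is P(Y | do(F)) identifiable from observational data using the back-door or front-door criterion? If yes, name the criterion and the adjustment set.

P(Y|do(F)): not identifiable (no BD/FD set).

desc(F)\{F}={S,Y}; candidates ⊆ {E,J,M,T,X,Z}.
F↔Y: latent back-door arc(s) into F.
size 0: {}; under {} F still reaches {E,S,T,Y,Z} ∋ Y.
size 1: {E}, {J}, {M} …(+3); under {E} F still reaches {J,M,S,T,Y,Z} ∋ Y.
size 2: {E,J}, {E,M}, {E,T} …(+12); under {E,J} F still reaches {M,S,T,Y,Z} ∋ Y.
F↔Y cannot be blocked by any observed set — no back-door set.
No mediator lies on a directed F→…→Y path.
Neither criterion identifies P(Y|do(F)) in this graph.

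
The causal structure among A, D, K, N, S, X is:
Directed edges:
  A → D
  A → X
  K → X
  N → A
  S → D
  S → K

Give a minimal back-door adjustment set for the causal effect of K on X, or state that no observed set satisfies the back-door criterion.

desc(K)\{K}={X}; candidates ⊆ {A,D,N,S}.
∅: K⊥X given ∅ in G with K→· removed — back-door holds.

K→X: minimal back-door set ∅.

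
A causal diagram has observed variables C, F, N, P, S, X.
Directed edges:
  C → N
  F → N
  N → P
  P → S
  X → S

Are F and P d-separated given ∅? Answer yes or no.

Bayes-Ball from F | ∅ reaches {N,P,S}.
P ∈ reach(F|∅) ⇒ F ⊥̸ P | ∅.

No — F and P are d-connected given ∅.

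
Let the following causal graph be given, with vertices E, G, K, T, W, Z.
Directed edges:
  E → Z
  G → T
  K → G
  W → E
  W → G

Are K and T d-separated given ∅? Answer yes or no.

No — K and T are d-connected given ∅.

Bayes-Ball from K | ∅ reaches {G,T}.
T ∈ reach(K|∅) ⇒ K ⊥̸ T | ∅.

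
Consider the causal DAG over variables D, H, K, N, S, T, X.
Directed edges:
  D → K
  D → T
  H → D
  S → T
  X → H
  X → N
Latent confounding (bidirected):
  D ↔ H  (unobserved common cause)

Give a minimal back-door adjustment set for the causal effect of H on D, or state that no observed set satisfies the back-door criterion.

H→D: no observed back-door set.

desc(H)\{H}={D,K,T}; candidates ⊆ {N,S,X}.
H↔D: latent back-door arc(s) into H.
size 0: {}; under {} H still reaches {D,K,N,T,X} ∋ D.
size 1: {N}, {S}, {X}; under {N} H still reaches {D,K,T,X} ∋ D.
size 2: {N,S}, {N,X}, {S,X}; under {N,S} H still reaches {D,K,T,X} ∋ D.
H↔D cannot be blocked by any observed set — no back-door set.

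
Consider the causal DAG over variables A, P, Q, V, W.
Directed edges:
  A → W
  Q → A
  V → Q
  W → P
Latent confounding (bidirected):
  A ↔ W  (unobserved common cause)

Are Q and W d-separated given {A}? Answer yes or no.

Bayes-Ball from Q | {A} reaches {P,V,W}.
W ∈ reach(Q|{A}) ⇒ Q ⊥̸ W | {A}.

No — Q and W are d-connected given {A}.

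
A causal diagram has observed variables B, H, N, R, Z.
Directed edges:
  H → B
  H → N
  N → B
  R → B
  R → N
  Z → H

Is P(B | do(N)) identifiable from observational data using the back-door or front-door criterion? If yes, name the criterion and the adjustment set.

desc(N)\{N}={B}; candidates ⊆ {H,R,Z}.
size 0: {}; under {} N still reaches {B,H,R,Z} ∋ B.
size 1: {H}, {R}, {Z}; under {H} N still reaches {B,R} ∋ B.
{H,R}: N⊥B given {H,R} in G with N→· removed — back-door holds.
P(B|do(N)) = Σ_{H,R} P(B|N,H,R)·P(H,R).

P(B|do(N)): backdoor, adjust for {H, R}.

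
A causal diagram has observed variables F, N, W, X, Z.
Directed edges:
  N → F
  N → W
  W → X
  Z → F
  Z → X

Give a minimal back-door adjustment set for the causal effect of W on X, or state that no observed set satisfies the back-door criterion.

desc(W)\{W}={X}; candidates ⊆ {F,N,Z}.
∅: W⊥X given ∅ in G with W→· removed — back-door holds.

W→X: minimal back-door set ∅.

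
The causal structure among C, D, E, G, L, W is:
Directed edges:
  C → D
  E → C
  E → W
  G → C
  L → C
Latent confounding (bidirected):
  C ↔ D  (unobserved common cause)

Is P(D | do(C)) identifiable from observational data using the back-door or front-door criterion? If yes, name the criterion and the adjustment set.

P(D|do(C)): not identifiable (no BD/FD set).

desc(C)\{C}={D}; candidates ⊆ {E,G,L,W}.
C↔D: latent back-door arc(s) into C.
size 0: {}; under {} C still reaches {D,E,G,L,W} ∋ D.
size 1: {E}, {G}, {L} …(+1); under {E} C still reaches {D,G,L} ∋ D.
size 2: {E,G}, {E,L}, {E,W} …(+3); under {E,G} C still reaches {D,L} ∋ D.
C↔D cannot be blocked by any observed set — no back-door set.
No mediator lies on a directed C→…→D path.
Neither criterion identifies P(D|do(C)) in this graph.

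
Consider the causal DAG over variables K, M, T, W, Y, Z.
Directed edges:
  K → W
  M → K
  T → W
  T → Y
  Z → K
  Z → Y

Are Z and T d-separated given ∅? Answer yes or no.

Yes — Z ⊥ T | ∅.

Bayes-Ball from Z | ∅ reaches {K,W,Y}.
T ∉ reach(Z|∅) ⇒ Z ⊥ T | ∅.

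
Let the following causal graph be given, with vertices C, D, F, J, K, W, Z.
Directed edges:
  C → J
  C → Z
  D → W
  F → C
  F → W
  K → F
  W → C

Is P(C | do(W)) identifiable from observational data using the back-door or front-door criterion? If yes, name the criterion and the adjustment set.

P(C|do(W)): backdoor, adjust for {F}.

desc(W)\{W}={C,J,Z}; candidates ⊆ {D,F,K}.
size 0: {}; under {} W still reaches {C,D,F,J,K,Z} ∋ C.
{F}: W⊥C given {F} in G with W→· removed — back-door holds.
P(C|do(W)) = Σ_{F} P(C|W,F)·P(F).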